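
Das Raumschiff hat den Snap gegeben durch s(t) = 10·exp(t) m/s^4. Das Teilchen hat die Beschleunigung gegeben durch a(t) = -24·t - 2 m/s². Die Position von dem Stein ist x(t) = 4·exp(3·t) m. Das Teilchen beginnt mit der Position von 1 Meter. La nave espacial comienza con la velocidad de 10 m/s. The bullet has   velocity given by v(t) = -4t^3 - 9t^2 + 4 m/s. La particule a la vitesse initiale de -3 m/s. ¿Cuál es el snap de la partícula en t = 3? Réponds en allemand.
Ausgehend von der Beschleunigung a(t) = -24·t - 2, nehmen wir 2 Ableitungen. Mit d/dt von a(t) finden wir j(t) = -24. Die Ableitung von dem Ruck ergibt den Snap: s(t) = 0. Mit s(t) = 0 und Einsetzen von t = 3, finden wir s = 0.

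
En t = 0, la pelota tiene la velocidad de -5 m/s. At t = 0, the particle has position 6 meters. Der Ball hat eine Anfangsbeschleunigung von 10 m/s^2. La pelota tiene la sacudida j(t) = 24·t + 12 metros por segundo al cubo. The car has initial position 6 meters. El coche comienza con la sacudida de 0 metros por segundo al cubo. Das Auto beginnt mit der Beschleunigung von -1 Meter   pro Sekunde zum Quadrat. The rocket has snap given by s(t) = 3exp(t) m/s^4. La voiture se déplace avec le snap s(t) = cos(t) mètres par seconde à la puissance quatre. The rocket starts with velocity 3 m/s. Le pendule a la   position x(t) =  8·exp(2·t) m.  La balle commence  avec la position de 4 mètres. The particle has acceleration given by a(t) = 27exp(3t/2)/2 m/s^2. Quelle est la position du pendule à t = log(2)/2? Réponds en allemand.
Aus der Gleichung für die Position x(t) = 8·exp(2·t), setzen wir t = log(2)/2 ein und erhalten x = 16.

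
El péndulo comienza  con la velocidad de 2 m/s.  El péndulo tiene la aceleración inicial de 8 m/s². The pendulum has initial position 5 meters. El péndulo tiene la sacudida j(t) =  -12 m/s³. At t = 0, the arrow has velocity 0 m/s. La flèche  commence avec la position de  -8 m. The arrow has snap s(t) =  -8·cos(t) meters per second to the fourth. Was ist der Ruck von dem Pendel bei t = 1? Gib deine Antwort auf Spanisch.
Tenemos la sacudida j(t) = -12. Sustituyendo t = 1: j(1) = -12.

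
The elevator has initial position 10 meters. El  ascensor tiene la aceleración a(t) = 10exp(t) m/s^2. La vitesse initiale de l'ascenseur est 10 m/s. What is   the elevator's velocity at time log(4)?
Starting from acceleration a(t) = 10·exp(t), we take 1 antiderivative. Finding the antiderivative of a(t) and using v(0) = 10: v(t) = 10·exp(t). Using v(t) = 10·exp(t) and substituting t = log(4), we find v = 40.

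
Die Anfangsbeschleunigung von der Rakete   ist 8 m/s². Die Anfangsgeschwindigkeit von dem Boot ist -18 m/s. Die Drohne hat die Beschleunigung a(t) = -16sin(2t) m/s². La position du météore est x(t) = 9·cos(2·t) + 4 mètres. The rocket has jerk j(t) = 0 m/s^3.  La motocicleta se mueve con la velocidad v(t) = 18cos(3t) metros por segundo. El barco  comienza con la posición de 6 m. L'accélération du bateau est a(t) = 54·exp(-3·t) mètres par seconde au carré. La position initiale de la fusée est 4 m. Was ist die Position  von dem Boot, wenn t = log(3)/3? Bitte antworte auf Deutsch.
Um dies zu lösen, müssen wir 2 Stammfunktionen unserer Gleichung für die Beschleunigung a(t) = 54·exp(-3·t) finden. Das Integral von der Beschleunigung ist die Geschwindigkeit. Mit v(0) = -18 erhalten wir v(t) = -18·exp(-3·t). Das Integral von der Geschwindigkeit ist die Position. Mit x(0) = 6 erhalten wir x(t) = 6·exp(-3·t). Aus der Gleichung für die Position x(t) = 6·exp(-3·t), setzen wir t = log(3)/3 ein und erhalten x = 2.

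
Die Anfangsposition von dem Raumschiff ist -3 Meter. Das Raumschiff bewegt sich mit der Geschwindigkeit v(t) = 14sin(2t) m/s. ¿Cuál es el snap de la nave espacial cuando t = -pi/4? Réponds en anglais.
We must differentiate our velocity equation v(t) = 14·sin(2·t) 3 times. Differentiating velocity, we get acceleration: a(t) = 28·cos(2·t). The derivative of acceleration gives jerk: j(t) = -56·sin(2·t). Taking d/dt of j(t), we find s(t) = -112·cos(2·t). From the given snap equation s(t) = -112·cos(2·t), we substitute t = -pi/4 to get s = 0.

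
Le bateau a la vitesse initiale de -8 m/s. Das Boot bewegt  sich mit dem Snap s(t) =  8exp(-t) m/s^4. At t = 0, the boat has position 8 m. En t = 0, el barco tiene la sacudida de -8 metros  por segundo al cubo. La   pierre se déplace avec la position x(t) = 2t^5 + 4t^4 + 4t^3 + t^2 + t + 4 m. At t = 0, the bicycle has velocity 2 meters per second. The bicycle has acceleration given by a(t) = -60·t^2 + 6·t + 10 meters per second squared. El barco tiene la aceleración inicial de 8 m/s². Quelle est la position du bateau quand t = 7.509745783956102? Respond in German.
Wir müssen das Integral unserer Gleichung für den Snap s(t) = 8·exp(-t) 4-mal finden. Mit ∫s(t)dt und Anwendung von j(0) = -8, finden wir j(t) = -8·exp(-t). Mit ∫j(t)dt und Anwendung von a(0) = 8, finden wir a(t) = 8·exp(-t). Das Integral von der Beschleunigung, mit v(0) = -8, ergibt die Geschwindigkeit: v(t) = -8·exp(-t). Das Integral von der Geschwindigkeit, mit x(0) = 8, ergibt die Position: x(t) = 8·exp(-t). Wir haben die Position x(t) = 8·exp(-t). Durch Einsetzen von t = 7.509745783956102: x(7.509745783956102) = 0.00438176248246115.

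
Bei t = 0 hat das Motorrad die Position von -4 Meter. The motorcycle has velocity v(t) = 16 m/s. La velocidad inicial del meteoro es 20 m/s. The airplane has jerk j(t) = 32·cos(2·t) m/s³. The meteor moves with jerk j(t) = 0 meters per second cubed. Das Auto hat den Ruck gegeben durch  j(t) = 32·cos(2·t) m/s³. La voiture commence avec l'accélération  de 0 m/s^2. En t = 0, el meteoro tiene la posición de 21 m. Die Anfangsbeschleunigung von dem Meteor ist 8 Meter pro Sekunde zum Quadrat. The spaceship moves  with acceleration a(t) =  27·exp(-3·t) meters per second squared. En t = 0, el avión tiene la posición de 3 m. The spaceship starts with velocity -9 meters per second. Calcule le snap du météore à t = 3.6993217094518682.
Nous devons dériver notre équation du jerk j(t) = 0 1 fois. La dérivée du jerk donne le snap: s(t) = 0. En utilisant s(t) = 0 et en substituant t = 3.6993217094518682, nous trouvons s = 0.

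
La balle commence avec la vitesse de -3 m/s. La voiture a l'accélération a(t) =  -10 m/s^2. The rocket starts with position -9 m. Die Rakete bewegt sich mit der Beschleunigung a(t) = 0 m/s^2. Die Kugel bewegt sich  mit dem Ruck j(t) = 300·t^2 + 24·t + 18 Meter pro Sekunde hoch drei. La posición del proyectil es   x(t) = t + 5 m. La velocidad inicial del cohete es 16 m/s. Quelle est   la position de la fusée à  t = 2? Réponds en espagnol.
Para resolver esto, necesitamos tomar 2 integrales de nuestra ecuación de la aceleración a(t) = 0. La antiderivada de la aceleración, con v(0) = 16, da la velocidad: v(t) = 16. Tomando ∫v(t)dt y aplicando x(0) = -9, encontramos x(t) = 16·t - 9. Usando x(t) = 16·t - 9 y sustituyendo t = 2, encontramos x = 23.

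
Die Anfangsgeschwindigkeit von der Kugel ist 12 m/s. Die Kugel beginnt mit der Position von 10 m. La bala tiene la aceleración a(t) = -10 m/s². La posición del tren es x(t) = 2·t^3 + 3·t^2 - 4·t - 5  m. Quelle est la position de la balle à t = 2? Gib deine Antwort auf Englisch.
We must find the integral of our acceleration equation a(t) = -10 2 times. The integral of acceleration is velocity. Using v(0) = 12, we get v(t) = 12 - 10·t. Taking ∫v(t)dt and applying x(0) = 10, we find x(t) = -5·t^2 + 12·t + 10. From the given position equation x(t) = -5·t^2 + 12·t + 10, we substitute t = 2 to get x = 14.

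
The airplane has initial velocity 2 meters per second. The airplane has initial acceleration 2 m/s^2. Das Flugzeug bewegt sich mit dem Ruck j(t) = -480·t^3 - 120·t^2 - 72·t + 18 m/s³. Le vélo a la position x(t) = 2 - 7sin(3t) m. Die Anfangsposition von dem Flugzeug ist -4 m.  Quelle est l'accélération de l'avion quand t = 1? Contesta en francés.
Pour résoudre ceci, nous devons prendre 1 intégrale de notre équation du jerk j(t) = -480·t^3 - 120·t^2 - 72·t + 18. En intégrant le jerk et en utilisant la condition initiale a(0) = 2, nous obtenons a(t) = -120·t^4 - 40·t^3 - 36·t^2 + 18·t + 2. En utilisant a(t) = -120·t^4 - 40·t^3 - 36·t^2 + 18·t + 2 et en substituant t = 1, nous trouvons a = -176.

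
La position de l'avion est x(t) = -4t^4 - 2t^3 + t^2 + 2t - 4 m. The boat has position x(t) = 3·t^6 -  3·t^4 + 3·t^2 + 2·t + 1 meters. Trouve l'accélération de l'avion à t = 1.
En partant de la position x(t) = -4·t^4 - 2·t^3 + t^2 + 2·t - 4, nous prenons 2 dérivées. En prenant d/dt de x(t), nous trouvons v(t) = -16·t^3 - 6·t^2 + 2·t + 2. En prenant d/dt de v(t), nous trouvons a(t) = -48·t^2 - 12·t + 2. De l'équation de l'accélération a(t) = -48·t^2 - 12·t + 2, nous substituons t = 1 pour obtenir a = -58.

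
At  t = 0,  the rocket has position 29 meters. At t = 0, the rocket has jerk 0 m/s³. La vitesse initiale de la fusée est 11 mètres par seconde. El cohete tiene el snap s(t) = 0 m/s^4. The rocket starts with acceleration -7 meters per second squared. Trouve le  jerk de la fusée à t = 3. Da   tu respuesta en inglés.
Starting from snap s(t) = 0, we take 1 antiderivative. Finding the integral of s(t) and using j(0) = 0: j(t) = 0. We have jerk j(t) = 0. Substituting t = 3: j(3) = 0.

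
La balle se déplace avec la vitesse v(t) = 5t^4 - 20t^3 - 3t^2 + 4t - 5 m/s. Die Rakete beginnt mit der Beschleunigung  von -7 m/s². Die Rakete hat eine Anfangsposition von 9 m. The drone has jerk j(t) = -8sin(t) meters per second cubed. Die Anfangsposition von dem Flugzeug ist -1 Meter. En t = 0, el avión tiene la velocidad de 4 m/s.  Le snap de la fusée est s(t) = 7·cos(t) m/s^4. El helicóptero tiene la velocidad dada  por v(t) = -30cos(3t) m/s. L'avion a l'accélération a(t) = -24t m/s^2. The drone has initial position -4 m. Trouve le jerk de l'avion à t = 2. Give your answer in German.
Um dies zu lösen, müssen wir 1 Ableitung unserer Gleichung für die Beschleunigung a(t) = -24·t nehmen. Mit d/dt von a(t) finden wir j(t) = -24. Aus der Gleichung für den Ruck j(t) = -24, setzen wir t = 2 ein und erhalten j = -24.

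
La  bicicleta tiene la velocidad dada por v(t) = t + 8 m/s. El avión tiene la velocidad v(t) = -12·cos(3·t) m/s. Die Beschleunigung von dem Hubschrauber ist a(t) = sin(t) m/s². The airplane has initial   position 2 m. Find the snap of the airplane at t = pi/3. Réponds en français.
Pour résoudre ceci, nous devons prendre 3 dérivées de notre équation de la vitesse v(t) = -12·cos(3·t). En prenant d/dt de v(t), nous trouvons a(t) = 36·sin(3·t). En dérivant l'accélération, nous obtenons le jerk: j(t) = 108·cos(3·t). En dérivant le jerk, nous obtenons le snap: s(t) = -324·sin(3·t). De l'équation du snap s(t) = -324·sin(3·t), nous substituons t = pi/3 pour obtenir s = 0.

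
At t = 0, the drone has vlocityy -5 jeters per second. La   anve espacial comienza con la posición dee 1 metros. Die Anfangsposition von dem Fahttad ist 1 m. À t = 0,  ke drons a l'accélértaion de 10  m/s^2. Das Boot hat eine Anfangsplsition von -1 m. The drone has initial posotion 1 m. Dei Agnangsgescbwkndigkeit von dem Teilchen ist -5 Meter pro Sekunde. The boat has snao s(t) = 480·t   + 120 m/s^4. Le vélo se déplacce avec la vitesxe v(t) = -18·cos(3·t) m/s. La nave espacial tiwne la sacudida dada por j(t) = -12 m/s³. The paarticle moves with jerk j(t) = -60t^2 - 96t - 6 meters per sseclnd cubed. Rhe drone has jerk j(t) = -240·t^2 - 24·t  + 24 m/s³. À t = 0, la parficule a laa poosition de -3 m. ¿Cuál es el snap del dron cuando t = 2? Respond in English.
To solve this, we need to take 1 derivative of our jerk equation j(t) = -240·t^2 - 24·t + 24. Differentiating jerk, we get snap: s(t) = -480·t - 24. From the given snap equation s(t) = -480·t - 24, we substitute t = 2 to get s = -984.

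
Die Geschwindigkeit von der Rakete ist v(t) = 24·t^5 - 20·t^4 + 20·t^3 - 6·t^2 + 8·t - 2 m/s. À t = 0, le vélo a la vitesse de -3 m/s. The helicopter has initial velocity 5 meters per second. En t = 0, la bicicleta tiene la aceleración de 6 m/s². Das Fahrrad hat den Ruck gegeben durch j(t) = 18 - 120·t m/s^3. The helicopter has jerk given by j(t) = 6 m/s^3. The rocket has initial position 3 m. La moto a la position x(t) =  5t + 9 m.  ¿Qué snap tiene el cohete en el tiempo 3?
Debemos derivar nuestra ecuación de la velocidad v(t) = 24·t^5 - 20·t^4 + 20·t^3 - 6·t^2 + 8·t - 2 3 veces. La derivada de la velocidad da la aceleración: a(t) = 120·t^4 - 80·t^3 + 60·t^2 - 12·t + 8. La derivada de la aceleración da la sacudida: j(t) = 480·t^3 - 240·t^2 + 120·t - 12. La derivada de la sacudida da el snap: s(t) = 1440·t^2 - 480·t + 120. Tenemos el snap s(t) = 1440·t^2 - 480·t + 120. Sustituyendo t = 3: s(3) = 11640.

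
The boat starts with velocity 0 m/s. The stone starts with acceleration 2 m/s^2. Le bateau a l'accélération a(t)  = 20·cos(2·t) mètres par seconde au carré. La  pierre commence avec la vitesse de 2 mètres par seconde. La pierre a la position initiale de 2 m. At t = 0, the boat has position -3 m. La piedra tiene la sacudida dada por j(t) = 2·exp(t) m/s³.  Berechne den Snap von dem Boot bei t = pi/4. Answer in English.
To solve this, we need to take 2 derivatives of our acceleration equation a(t) = 20·cos(2·t). The derivative of acceleration gives jerk: j(t) = -40·sin(2·t). Differentiating jerk, we get snap: s(t) = -80·cos(2·t). From the given snap equation s(t) = -80·cos(2·t), we substitute t = pi/4 to get s = 0.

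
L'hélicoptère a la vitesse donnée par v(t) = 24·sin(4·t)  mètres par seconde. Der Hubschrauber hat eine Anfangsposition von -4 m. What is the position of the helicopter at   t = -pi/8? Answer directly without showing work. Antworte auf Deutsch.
x(-pi/8) = 2.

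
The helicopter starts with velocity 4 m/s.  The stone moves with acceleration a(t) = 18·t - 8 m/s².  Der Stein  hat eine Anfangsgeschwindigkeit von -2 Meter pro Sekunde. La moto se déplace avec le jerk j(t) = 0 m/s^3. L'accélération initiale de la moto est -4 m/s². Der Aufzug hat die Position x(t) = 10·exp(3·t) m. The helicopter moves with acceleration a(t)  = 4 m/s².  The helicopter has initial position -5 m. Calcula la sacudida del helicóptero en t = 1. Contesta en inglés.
To solve this, we need to take 1 derivative of our acceleration equation a(t) = 4. Differentiating acceleration, we get jerk: j(t) = 0. We have jerk j(t) = 0. Substituting t = 1: j(1) = 0.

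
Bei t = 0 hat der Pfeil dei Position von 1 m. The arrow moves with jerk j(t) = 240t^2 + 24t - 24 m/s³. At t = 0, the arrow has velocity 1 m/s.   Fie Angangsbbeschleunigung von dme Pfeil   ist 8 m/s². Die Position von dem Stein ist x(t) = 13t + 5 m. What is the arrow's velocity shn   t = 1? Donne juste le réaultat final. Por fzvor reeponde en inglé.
The answer is 21.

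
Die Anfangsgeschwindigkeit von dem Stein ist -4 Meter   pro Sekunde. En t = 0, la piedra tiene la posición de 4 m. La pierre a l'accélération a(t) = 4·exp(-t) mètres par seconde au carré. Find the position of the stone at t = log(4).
To solve this, we need to take 2 integrals of our acceleration equation a(t) = 4·exp(-t). Taking ∫a(t)dt and applying v(0) = -4, we find v(t) = -4·exp(-t). Taking ∫v(t)dt and applying x(0) = 4, we find x(t) = 4·exp(-t). From the given position equation x(t) = 4·exp(-t), we substitute t = log(4) to get x = 1.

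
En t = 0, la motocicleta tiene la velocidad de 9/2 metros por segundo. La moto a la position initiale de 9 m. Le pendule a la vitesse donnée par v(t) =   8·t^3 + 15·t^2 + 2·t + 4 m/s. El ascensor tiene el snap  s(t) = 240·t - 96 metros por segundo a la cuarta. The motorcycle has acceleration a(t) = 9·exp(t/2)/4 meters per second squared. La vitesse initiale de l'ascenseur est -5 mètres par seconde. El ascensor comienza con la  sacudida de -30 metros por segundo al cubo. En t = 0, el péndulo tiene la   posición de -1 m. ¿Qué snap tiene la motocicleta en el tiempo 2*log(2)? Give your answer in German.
Wir müssen unsere Gleichung für die Beschleunigung a(t) = 9·exp(t/2)/4 2-mal ableiten. Durch Ableiten von der Beschleunigung erhalten wir den Ruck: j(t) = 9·exp(t/2)/8. Mit d/dt von j(t) finden wir s(t) = 9·exp(t/2)/16. Mit s(t) = 9·exp(t/2)/16 und Einsetzen von t = 2*log(2), finden wir s = 9/8.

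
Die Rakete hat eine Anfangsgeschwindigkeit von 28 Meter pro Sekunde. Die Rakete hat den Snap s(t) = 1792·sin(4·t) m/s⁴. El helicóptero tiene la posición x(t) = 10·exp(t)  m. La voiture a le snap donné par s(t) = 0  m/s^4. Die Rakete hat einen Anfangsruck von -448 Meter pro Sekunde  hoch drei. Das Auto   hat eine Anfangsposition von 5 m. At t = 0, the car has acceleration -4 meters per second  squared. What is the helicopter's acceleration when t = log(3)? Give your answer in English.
Starting from position x(t) = 10·exp(t), we take 2 derivatives. The derivative of position gives velocity: v(t) = 10·exp(t). The derivative of velocity gives acceleration: a(t) = 10·exp(t). From the given acceleration equation a(t) = 10·exp(t), we substitute t = log(3) to get a = 30.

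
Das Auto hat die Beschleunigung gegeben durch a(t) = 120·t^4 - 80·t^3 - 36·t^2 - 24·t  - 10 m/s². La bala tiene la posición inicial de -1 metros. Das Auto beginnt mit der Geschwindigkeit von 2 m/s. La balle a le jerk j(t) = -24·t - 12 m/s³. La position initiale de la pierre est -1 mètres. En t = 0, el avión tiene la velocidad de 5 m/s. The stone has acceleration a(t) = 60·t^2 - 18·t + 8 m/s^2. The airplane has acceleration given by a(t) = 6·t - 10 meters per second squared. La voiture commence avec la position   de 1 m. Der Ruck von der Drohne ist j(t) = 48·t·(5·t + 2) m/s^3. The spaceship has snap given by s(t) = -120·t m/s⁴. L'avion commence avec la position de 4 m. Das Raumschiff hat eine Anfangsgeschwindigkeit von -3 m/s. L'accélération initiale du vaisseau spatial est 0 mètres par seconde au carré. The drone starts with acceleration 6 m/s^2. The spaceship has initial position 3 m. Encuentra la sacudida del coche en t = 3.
Debemos derivar nuestra ecuación de la aceleración a(t) = 120·t^4 - 80·t^3 - 36·t^2 - 24·t - 10 1 vez. Tomando d/dt de a(t), encontramos j(t) = 480·t^3 - 240·t^2 - 72·t - 24. De la ecuación de la sacudida j(t) = 480·t^3 - 240·t^2 - 72·t - 24, sustituimos t = 3 para obtener j = 10560.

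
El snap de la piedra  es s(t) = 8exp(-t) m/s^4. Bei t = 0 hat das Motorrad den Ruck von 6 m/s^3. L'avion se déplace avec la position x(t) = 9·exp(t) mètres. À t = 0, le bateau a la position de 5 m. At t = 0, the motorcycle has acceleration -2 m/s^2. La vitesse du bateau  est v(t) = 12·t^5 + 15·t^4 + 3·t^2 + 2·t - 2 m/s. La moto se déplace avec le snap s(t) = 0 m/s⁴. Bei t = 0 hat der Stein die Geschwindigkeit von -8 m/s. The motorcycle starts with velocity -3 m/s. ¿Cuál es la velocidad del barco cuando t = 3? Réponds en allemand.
Mit v(t) = 12·t^5 + 15·t^4 + 3·t^2 + 2·t - 2 und Einsetzen von t = 3, finden wir v = 4162.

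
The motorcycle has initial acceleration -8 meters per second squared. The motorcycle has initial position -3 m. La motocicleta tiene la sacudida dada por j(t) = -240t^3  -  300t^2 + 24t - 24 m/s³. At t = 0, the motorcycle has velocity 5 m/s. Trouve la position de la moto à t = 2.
Nous devons intégrer notre équation du jerk j(t) = -240·t^3 - 300·t^2 + 24·t - 24 3 fois. La primitive du jerk, avec a(0) = -8, donne l'accélération: a(t) = -60·t^4 - 100·t^3 + 12·t^2 - 24·t - 8. La primitive de l'accélération, avec v(0) = 5, donne la vitesse: v(t) = -12·t^5 - 25·t^4 + 4·t^3 - 12·t^2 - 8·t + 5. En prenant ∫v(t)dt et en appliquant x(0) = -3, nous trouvons x(t) = -2·t^6 - 5·t^5 + t^4 - 4·t^3 - 4·t^2 + 5·t - 3. De l'équation de la position x(t) = -2·t^6 - 5·t^5 + t^4 - 4·t^3 - 4·t^2 + 5·t - 3, nous substituons t = 2 pour obtenir x = -313.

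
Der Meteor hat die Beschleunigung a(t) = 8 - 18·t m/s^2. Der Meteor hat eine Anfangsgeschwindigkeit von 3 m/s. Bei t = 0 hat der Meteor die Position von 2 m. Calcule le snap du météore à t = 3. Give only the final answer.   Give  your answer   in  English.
At t = 3, s = 0.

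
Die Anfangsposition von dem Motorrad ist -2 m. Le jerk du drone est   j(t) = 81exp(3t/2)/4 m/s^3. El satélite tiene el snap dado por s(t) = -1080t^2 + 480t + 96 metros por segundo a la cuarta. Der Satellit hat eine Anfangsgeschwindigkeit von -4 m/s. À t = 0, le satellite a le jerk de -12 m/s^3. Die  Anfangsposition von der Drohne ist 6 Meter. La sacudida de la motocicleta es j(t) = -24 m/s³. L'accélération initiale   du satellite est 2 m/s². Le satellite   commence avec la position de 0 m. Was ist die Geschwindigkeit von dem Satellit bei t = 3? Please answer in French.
Nous devons intégrer notre équation du snap s(t) = -1080·t^2 + 480·t + 96 3 fois. En prenant ∫s(t)dt et en appliquant j(0) = -12, nous trouvons j(t) = -360·t^3 + 240·t^2 + 96·t - 12. La primitive du jerk, avec a(0) = 2, donne l'accélération: a(t) = -90·t^4 + 80·t^3 + 48·t^2 - 12·t + 2. L'intégrale de l'accélération, avec v(0) = -4, donne la vitesse: v(t) = -18·t^5 + 20·t^4 + 16·t^3 - 6·t^2 + 2·t - 4. En utilisant v(t) = -18·t^5 + 20·t^4 + 16·t^3 - 6·t^2 + 2·t - 4 et en substituant t = 3, nous trouvons v = -2374.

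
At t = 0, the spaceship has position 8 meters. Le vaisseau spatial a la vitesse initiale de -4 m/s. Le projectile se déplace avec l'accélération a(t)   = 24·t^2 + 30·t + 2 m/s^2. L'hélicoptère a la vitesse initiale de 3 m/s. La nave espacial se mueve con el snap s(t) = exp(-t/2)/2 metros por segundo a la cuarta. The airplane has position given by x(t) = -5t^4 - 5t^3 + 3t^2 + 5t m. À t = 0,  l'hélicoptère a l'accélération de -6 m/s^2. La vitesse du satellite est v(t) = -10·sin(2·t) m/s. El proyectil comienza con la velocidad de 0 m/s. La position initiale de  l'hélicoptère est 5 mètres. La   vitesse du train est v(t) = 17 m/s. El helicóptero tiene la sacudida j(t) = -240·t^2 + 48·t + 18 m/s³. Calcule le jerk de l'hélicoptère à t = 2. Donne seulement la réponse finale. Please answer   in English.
At t = 2, j = -846.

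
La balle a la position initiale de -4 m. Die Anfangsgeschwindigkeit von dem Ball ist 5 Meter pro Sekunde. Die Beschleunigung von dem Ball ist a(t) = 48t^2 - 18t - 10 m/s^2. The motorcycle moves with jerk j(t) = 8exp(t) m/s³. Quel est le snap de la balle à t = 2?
En partant de l'accélération a(t) = 48·t^2 - 18·t - 10, nous prenons 2 dérivées. La dérivée de l'accélération donne le jerk: j(t) = 96·t - 18. En dérivant le jerk, nous obtenons le snap: s(t) = 96. De l'équation du snap s(t) = 96, nous substituons t = 2 pour obtenir s = 96.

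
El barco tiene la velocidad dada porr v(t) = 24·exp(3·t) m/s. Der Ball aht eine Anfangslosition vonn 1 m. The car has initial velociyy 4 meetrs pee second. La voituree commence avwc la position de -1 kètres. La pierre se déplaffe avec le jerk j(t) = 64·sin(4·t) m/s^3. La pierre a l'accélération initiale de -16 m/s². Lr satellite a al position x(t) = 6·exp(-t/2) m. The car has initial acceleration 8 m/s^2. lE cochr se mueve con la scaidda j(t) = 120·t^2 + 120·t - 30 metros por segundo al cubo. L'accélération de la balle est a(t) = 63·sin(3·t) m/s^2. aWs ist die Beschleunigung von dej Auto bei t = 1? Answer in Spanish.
Debemos encontrar la integral de nuestra ecuación de la sacudida j(t) = 120·t^2 + 120·t - 30 1 vez. La antiderivada de la sacudida es la aceleración. Usando a(0) = 8, obtenemos a(t) = 40·t^3 + 60·t^2 - 30·t + 8. De la ecuación de la aceleración a(t) = 40·t^3 + 60·t^2 - 30·t + 8, sustituimos t = 1 para obtener a = 78.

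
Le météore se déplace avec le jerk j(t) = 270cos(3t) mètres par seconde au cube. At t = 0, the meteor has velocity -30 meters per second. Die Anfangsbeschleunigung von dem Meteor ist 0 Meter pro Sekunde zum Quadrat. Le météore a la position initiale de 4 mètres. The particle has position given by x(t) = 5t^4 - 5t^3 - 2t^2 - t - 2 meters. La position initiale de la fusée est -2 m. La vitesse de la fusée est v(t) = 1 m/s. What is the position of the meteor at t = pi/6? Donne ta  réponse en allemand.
Um dies zu lösen, müssen wir 3 Stammfunktionen unserer Gleichung für den Ruck j(t) = 270·cos(3·t) finden. Durch Integration von dem Ruck und Verwendung der Anfangsbedingung a(0) = 0, erhalten wir a(t) = 90·sin(3·t). Mit ∫a(t)dt und Anwendung von v(0) = -30, finden wir v(t) = -30·cos(3·t). Durch Integration von der Geschwindigkeit und Verwendung der Anfangsbedingung x(0) = 4, erhalten wir x(t) = 4 - 10·sin(3·t). Wir haben die Position x(t) = 4 - 10·sin(3·t). Durch Einsetzen von t = pi/6: x(pi/6) = -6.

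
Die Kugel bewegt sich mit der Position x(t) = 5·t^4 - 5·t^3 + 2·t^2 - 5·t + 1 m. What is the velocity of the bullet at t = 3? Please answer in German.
Wir müssen unsere Gleichung für die Position x(t) = 5·t^4 - 5·t^3 + 2·t^2 - 5·t + 1 1-mal ableiten. Durch Ableiten von der Position erhalten wir die Geschwindigkeit: v(t) = 20·t^3 - 15·t^2 + 4·t - 5. Mit v(t) = 20·t^3 - 15·t^2 + 4·t - 5 und Einsetzen von t = 3, finden wir v = 412.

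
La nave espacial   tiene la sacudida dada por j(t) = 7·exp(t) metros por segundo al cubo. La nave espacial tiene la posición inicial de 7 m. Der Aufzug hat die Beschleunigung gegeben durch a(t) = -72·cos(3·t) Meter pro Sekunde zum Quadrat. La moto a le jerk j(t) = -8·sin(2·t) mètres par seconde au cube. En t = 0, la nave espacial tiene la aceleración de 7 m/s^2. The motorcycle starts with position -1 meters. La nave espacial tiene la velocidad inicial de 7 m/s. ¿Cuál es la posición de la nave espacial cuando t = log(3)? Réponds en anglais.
To solve this, we need to take 3 antiderivatives of our jerk equation j(t) = 7·exp(t). The antiderivative of jerk, with a(0) = 7, gives acceleration: a(t) = 7·exp(t). Integrating acceleration and using the initial condition v(0) = 7, we get v(t) = 7·exp(t). The antiderivative of velocity is position. Using x(0) = 7, we get x(t) = 7·exp(t). Using x(t) = 7·exp(t) and substituting t = log(3), we find x = 21.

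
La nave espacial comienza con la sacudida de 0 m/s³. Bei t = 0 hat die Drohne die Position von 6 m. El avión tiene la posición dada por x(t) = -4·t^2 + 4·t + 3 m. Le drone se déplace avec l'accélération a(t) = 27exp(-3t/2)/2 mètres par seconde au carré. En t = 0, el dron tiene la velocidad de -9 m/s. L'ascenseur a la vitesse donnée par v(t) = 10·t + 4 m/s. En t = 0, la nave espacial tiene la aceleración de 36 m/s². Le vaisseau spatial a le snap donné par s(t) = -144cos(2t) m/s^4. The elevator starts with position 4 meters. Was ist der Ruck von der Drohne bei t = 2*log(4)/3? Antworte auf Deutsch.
Um dies zu lösen, müssen wir 1 Ableitung unserer Gleichung für die Beschleunigung a(t) = 27·exp(-3·t/2)/2 nehmen. Durch Ableiten von der Beschleunigung erhalten wir den Ruck: j(t) = -81·exp(-3·t/2)/4. Aus der Gleichung für den Ruck j(t) = -81·exp(-3·t/2)/4, setzen wir t = 2*log(4)/3 ein und erhalten j = -81/16.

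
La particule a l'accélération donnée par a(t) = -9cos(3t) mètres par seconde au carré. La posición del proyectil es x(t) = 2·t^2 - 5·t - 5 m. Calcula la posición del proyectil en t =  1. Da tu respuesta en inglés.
Using x(t) = 2·t^2 - 5·t - 5 and substituting t = 1, we find x = -8.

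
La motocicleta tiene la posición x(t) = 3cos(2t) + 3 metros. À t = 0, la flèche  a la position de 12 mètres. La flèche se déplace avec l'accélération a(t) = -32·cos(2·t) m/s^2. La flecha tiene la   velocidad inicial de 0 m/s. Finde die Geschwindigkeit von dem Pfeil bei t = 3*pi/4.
Wir müssen die Stammfunktion unserer Gleichung für die Beschleunigung a(t) = -32·cos(2·t) 1-mal finden. Durch Integration von der Beschleunigung und Verwendung der Anfangsbedingung v(0) = 0, erhalten wir v(t) = -16·sin(2·t). Mit v(t) = -16·sin(2·t) und Einsetzen von t = 3*pi/4, finden wir v = 16.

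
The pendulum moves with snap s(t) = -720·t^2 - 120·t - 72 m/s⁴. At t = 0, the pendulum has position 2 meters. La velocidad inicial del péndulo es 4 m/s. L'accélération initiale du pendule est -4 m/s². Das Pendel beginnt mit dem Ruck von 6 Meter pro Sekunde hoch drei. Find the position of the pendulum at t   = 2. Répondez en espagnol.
Debemos encontrar la antiderivada de nuestra ecuación del snap s(t) = -720·t^2 - 120·t - 72 4 veces. Tomando ∫s(t)dt y aplicando j(0) = 6, encontramos j(t) = -240·t^3 - 60·t^2 - 72·t + 6. Integrando la sacudida y usando la condición inicial a(0) = -4, obtenemos a(t) = -60·t^4 - 20·t^3 - 36·t^2 + 6·t - 4. Tomando ∫a(t)dt y aplicando v(0) = 4, encontramos v(t) = -12·t^5 - 5·t^4 - 12·t^3 + 3·t^2 - 4·t + 4. Tomando ∫v(t)dt y aplicando x(0) = 2, encontramos x(t) = -2·t^6 - t^5 - 3·t^4 + t^3 - 2·t^2 + 4·t + 2. Tenemos la posición x(t) = -2·t^6 - t^5 - 3·t^4 + t^3 - 2·t^2 + 4·t + 2. Sustituyendo t = 2: x(2) = -198.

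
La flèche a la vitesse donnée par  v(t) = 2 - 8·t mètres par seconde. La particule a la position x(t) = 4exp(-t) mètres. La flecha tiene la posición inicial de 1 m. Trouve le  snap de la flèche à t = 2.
Pour résoudre ceci, nous devons prendre 3 dérivées de notre équation de la vitesse v(t) = 2 - 8·t. En prenant d/dt de v(t), nous trouvons a(t) = -8. En prenant d/dt de a(t), nous trouvons j(t) = 0. En dérivant le jerk, nous obtenons le snap: s(t) = 0. De l'équation du snap s(t) = 0, nous substituons t = 2 pour obtenir s = 0.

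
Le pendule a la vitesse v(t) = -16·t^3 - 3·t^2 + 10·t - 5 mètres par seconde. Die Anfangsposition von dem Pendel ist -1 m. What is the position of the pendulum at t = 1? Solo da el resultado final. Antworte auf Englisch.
x(1) = -6.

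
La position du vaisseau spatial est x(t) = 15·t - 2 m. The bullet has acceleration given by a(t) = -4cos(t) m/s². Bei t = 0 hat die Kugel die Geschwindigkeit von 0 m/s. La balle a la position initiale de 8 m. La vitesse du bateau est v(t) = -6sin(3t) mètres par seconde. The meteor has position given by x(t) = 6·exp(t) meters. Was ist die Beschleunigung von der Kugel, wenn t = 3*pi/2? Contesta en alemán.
Wir haben die Beschleunigung a(t) = -4·cos(t). Durch Einsetzen von t = 3*pi/2: a(3*pi/2) = 0.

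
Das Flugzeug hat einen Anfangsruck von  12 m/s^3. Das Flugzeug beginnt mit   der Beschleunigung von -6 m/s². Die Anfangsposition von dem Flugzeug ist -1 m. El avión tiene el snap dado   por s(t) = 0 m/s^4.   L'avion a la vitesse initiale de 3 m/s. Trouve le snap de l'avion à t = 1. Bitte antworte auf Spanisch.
Tenemos el snap s(t) = 0. Sustituyendo t = 1: s(1) = 0.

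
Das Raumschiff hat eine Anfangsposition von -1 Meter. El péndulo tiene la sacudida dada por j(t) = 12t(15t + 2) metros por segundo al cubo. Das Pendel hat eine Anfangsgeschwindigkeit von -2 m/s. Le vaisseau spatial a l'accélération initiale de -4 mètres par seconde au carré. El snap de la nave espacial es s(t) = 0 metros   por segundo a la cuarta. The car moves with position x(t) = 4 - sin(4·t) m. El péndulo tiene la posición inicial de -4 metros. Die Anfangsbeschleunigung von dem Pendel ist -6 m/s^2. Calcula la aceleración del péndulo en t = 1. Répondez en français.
En partant du jerk j(t) = 12·t·(15·t + 2), nous prenons 1 primitive. La primitive du jerk, avec a(0) = -6, donne l'accélération: a(t) = 60·t^3 + 12·t^2 - 6. En utilisant a(t) = 60·t^3 + 12·t^2 - 6 et en substituant t = 1, nous trouvons a = 66.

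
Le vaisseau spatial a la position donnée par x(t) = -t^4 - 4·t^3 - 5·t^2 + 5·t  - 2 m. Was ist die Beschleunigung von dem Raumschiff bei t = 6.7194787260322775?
Ausgehend von der Position x(t) = -t^4 - 4·t^3 - 5·t^2 + 5·t - 2, nehmen wir 2 Ableitungen. Mit d/dt von x(t) finden wir v(t) = -4·t^3 - 12·t^2 - 10·t + 5. Die Ableitung von der Geschwindigkeit ergibt die Beschleunigung: a(t) = -12·t^2 - 24·t - 10. Aus der Gleichung für die Beschleunigung a(t) = -12·t^2 - 24·t - 10, setzen wir t = 6.7194787260322775 ein und erhalten a = -713.084221619979.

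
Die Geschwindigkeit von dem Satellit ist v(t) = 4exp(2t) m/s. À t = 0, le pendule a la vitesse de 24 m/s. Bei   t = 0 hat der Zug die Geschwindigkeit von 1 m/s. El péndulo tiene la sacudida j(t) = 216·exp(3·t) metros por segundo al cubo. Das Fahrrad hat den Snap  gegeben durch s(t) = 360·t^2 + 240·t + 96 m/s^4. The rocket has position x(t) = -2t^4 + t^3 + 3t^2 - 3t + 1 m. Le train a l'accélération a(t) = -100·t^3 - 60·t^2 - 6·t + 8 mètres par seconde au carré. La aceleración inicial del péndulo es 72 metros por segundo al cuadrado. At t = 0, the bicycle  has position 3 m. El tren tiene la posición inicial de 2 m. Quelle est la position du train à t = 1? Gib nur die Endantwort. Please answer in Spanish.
La posición en t = 1 es x = -4.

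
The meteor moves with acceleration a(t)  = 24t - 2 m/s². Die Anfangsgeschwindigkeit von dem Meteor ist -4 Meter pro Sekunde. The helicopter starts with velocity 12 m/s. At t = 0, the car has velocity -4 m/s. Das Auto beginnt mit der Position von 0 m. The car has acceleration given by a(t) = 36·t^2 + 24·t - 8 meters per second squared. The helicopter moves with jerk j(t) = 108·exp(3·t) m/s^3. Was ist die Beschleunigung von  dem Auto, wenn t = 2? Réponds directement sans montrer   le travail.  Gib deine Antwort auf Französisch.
La réponse est 184.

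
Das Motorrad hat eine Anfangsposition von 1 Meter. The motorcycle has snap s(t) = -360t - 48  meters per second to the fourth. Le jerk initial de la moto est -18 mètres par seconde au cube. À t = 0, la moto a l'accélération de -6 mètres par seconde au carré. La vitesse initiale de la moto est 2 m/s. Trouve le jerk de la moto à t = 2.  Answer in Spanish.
Necesitamos integrar nuestra ecuación del snap s(t) = -360·t - 48 1 vez. Tomando ∫s(t)dt y aplicando j(0) = -18, encontramos j(t) = -180·t^2 - 48·t - 18. De la ecuación de la sacudida j(t) = -180·t^2 - 48·t - 18, sustituimos t = 2 para obtener j = -834.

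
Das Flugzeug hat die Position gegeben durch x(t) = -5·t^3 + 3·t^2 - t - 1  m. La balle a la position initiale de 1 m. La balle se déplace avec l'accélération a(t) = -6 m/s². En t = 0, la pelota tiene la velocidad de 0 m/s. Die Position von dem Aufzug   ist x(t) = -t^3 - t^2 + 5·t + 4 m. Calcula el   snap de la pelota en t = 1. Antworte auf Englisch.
Starting from acceleration a(t) = -6, we take 2 derivatives. The derivative of acceleration gives jerk: j(t) = 0. The derivative of jerk gives snap: s(t) = 0. From the given snap equation s(t) = 0, we substitute t = 1 to get s = 0.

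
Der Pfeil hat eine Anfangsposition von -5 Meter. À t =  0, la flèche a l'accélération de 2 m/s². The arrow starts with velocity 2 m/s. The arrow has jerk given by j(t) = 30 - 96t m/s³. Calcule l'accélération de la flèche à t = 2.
Nous devons trouver l'intégrale de notre équation du jerk j(t) = 30 - 96·t 1 fois. En prenant ∫j(t)dt et en appliquant a(0) = 2, nous trouvons a(t) = -48·t^2 + 30·t + 2. De l'équation de l'accélération a(t) = -48·t^2 + 30·t + 2, nous substituons t = 2 pour obtenir a = -130.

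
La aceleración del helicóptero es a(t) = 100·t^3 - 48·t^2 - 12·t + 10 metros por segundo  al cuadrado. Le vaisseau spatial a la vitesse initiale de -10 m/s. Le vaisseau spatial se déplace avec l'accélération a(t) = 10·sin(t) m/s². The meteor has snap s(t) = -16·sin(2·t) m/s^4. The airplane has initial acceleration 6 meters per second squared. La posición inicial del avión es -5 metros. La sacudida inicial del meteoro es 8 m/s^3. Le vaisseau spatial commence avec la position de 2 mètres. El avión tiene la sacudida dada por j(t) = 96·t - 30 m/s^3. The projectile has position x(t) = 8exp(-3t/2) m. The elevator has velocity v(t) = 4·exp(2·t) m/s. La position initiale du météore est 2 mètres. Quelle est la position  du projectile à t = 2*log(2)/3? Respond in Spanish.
Tenemos la posición x(t) = 8·exp(-3·t/2). Sustituyendo t = 2*log(2)/3: x(2*log(2)/3) = 4.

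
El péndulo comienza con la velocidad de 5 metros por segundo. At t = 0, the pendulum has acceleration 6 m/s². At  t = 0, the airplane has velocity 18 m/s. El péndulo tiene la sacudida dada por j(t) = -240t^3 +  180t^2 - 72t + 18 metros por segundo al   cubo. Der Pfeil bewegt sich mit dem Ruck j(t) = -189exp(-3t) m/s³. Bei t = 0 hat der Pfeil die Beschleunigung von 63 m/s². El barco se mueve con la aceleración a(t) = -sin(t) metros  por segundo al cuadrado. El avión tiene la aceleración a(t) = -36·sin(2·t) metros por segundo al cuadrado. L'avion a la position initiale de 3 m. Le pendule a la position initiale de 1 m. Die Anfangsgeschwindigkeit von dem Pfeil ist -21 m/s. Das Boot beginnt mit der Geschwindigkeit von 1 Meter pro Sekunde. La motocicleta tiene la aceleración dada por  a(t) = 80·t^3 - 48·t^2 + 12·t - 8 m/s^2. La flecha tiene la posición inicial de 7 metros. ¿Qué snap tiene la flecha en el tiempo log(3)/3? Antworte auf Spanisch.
Debemos derivar nuestra ecuación de la sacudida j(t) = -189·exp(-3·t) 1 vez. Tomando d/dt de j(t), encontramos s(t) = 567·exp(-3·t). Tenemos el snap s(t) = 567·exp(-3·t). Sustituyendo t = log(3)/3: s(log(3)/3) = 189.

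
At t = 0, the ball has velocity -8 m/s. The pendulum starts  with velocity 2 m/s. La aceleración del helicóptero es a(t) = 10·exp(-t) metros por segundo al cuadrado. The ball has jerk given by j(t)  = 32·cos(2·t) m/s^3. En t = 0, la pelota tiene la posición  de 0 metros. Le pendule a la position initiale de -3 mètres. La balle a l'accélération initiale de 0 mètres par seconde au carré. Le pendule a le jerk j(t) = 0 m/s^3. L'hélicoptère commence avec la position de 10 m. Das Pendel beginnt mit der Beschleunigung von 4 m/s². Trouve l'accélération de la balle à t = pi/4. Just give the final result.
À t = pi/4, a = 16.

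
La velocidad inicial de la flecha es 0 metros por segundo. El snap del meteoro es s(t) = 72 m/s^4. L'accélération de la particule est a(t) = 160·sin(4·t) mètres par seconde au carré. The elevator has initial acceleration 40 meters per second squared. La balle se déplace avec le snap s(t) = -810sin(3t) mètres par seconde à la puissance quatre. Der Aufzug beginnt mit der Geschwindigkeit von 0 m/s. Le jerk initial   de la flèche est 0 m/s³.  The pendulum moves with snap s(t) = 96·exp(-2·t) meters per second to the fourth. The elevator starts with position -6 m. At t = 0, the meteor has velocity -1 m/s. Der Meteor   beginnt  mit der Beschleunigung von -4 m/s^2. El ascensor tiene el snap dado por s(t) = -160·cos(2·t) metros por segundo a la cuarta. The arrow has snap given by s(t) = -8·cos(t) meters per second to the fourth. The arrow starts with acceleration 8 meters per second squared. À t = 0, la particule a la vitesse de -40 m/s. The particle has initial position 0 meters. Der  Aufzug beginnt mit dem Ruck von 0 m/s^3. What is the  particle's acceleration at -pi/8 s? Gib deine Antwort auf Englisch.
We have acceleration a(t) = 160·sin(4·t). Substituting t = -pi/8: a(-pi/8) = -160.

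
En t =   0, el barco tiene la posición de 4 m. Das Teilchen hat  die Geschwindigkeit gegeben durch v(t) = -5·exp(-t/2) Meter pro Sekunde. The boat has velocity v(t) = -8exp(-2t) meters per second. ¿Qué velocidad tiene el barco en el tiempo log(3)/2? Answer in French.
De l'équation de la vitesse v(t) = -8·exp(-2·t), nous substituons t = log(3)/2 pour obtenir v = -8/3.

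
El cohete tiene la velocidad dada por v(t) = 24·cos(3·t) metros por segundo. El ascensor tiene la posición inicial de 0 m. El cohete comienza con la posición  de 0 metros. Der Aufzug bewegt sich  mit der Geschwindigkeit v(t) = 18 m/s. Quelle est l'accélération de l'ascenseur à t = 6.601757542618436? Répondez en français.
Nous devons dériver notre équation de la vitesse v(t) = 18 1 fois. En dérivant la vitesse, nous obtenons l'accélération: a(t) = 0. Nous avons l'accélération a(t) = 0. En substituant t = 6.601757542618436: a(6.601757542618436) = 0.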